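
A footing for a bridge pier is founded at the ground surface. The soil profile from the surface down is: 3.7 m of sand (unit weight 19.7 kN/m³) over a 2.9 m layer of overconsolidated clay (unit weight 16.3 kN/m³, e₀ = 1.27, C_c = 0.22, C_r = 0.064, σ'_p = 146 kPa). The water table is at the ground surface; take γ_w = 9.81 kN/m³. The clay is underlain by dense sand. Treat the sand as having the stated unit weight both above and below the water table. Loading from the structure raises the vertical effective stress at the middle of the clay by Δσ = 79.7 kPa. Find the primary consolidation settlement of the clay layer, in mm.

S_c ≈ 35.7 mm

Mid-depth of clay below the ground surface: z = 3.7 + 2.9/2 = 5.15 m.
Total vertical stress at mid-clay: σ_v = 19.7×3.7 + 16.3×1.45 = 96.525 kPa.
Pore pressure: u = 9.81×(5.15 − 0) = 50.522 kPa.
Initial effective stress: σ'_0 = σ_v − u = 96.525 − 50.522 = 46.003 kPa.
Final effective stress: σ'_f = 46.003 + 79.7 = 125.7 kPa.
σ'_f = 125.7 ≤ σ'_p = 146 kPa, so the clay remains overconsolidated and only the recompression index applies:
S_c = C_r·H/(1+e₀)·log₁₀(σ'_f/σ'_0) = 0.064×2.9/2.27×log₁₀(125.7/46.003)
    = 0.08176 × 0.43655 = 0.03569 m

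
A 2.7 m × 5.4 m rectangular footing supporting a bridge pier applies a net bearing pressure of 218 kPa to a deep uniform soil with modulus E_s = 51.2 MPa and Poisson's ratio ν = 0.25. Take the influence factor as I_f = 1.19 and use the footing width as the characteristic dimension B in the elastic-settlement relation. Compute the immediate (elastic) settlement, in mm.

Immediate (elastic) settlement: S_e = q·B·(1−ν²)/E_s · I_f.
E_s = 51.2 MPa = 51200 kPa.
S_e = 218 × 2.7 × (1 − 0.25²) / 51200 × 1.19
    = 218 × 2.7 × 0.9375 / 51200 × 1.19
    = 0.01283 m = 12.83 mm

S_e ≈ 12.8 mm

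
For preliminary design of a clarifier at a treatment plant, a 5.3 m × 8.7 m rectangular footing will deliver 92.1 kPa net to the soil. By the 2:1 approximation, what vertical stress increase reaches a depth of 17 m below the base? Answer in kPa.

Δσ_z ≈ 7.41 kPa

By the 2:1 method the load spreads at 1 horizontal : 2 vertical, so at depth z the loaded area has grown by z in each plan dimension:
Δσ = qBL/((B+z)(L+z)) = 92.1×5.3×8.7/((5.3+17)(8.7+17)) = 7.41 kPa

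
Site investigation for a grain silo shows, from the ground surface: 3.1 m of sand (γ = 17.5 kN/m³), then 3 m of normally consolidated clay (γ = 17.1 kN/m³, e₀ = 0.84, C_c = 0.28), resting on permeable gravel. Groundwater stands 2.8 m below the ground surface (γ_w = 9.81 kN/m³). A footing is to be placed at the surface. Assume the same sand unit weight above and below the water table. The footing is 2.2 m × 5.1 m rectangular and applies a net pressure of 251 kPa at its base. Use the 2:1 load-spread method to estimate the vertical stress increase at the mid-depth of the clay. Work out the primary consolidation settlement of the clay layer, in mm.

S_c ≈ 104 mm

Mid-depth of clay below the ground surface: z = 3.1 + 3/2 = 4.6 m.
Total vertical stress at mid-clay: σ_v = 17.5×3.1 + 17.1×1.5 = 79.9 kPa.
Pore pressure: u = 9.81×(4.6 − 2.8) = 17.658 kPa.
Initial effective stress: σ'_0 = σ_v − u = 79.9 − 17.658 = 62.242 kPa.
Stress increase at mid-clay by the 2:1 spreading method:
Δσ = qBL/((B+z)(L+z)) = 251×2.2×5.1/((2.2+4.6)(5.1+4.6)) = 42.696 kPa
Final effective stress: σ'_f = σ'_0 + Δσ = 62.242 + 42.696 = 104.94 kPa.
Normally consolidated clay, so the full stress increment lies on the virgin compression line:
S_c = C_c·H/(1+e₀)·log₁₀(σ'_f/σ'_0) = 0.28×3/(1+0.84)×log₁₀(104.94/62.242)
    = 0.45652 × 0.22686 = 0.1036 m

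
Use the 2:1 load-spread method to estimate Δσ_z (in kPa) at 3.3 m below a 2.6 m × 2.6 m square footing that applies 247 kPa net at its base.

By the 2:1 method the load spreads at 1 horizontal : 2 vertical, so at depth z the loaded area has grown by z in each plan dimension:
Δσ = qBL/((B+z)(L+z)) = 247×2.6×2.6/((2.6+3.3)(2.6+3.3)) = 47.967 kPa

Δσ_z ≈ 48 kPa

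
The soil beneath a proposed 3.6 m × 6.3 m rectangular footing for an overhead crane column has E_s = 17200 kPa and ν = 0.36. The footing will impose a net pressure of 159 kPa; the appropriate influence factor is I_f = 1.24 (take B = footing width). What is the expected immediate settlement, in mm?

Immediate (elastic) settlement: S_e = q·B·(1−ν²)/E_s · I_f.
S_e = 159 × 3.6 × (1 − 0.36²) / 17200 × 1.24
    = 159 × 3.6 × 0.8704 / 17200 × 1.24
    = 0.03592 m = 35.92 mm

S_e ≈ 35.9 mm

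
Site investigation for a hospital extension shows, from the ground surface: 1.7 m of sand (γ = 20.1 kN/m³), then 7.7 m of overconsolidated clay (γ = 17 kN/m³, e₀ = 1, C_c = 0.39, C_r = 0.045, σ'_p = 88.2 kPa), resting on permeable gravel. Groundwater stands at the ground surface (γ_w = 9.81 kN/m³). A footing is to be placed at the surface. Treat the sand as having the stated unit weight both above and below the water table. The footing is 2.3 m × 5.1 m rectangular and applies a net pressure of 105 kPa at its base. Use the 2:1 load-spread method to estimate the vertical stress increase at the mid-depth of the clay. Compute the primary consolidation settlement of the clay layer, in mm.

S_c ≈ 21.2 mm

Mid-depth of clay below the ground surface: z = 1.7 + 7.7/2 = 5.55 m.
Total vertical stress at mid-clay: σ_v = 20.1×1.7 + 17×3.85 = 99.62 kPa.
Pore pressure: u = 9.81×(5.55 − 0) = 54.446 kPa.
Initial effective stress: σ'_0 = σ_v − u = 99.62 − 54.446 = 45.174 kPa.
Stress increase at mid-clay by the 2:1 spreading method:
Δσ = qBL/((B+z)(L+z)) = 105×2.3×5.1/((2.3+5.55)(5.1+5.55)) = 14.732 kPa
Final effective stress: σ'_f = 45.174 + 14.732 = 59.906 kPa.
σ'_f = 59.906 ≤ σ'_p = 88.2 kPa, so the clay remains overconsolidated and only the recompression index applies:
S_c = C_r·H/(1+e₀)·log₁₀(σ'_f/σ'_0) = 0.045×7.7/2×log₁₀(59.906/45.174)
    = 0.17325 × 0.12258 = 0.02124 m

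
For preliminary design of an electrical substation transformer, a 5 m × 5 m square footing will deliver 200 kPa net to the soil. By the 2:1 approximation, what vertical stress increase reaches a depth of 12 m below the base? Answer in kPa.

By the 2:1 method the load spreads at 1 horizontal : 2 vertical, so at depth z the loaded area has grown by z in each plan dimension:
Δσ = qBL/((B+z)(L+z)) = 200×5×5/((5+12)(5+12)) = 17.301 kPa

Δσ_z ≈ 17.3 kPa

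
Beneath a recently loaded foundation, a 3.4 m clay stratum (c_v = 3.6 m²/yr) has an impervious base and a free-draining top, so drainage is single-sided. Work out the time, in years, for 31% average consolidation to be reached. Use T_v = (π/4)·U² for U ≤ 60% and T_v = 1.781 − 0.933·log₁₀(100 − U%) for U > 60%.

Drainage path length: H_d = H = 3.4 m (single drainage).
U ≤ 60%: T_v = (π/4)·U² = (π/4)×0.31² = 0.075477.
t = T_v·H_d²/c_v = 0.075477×3.4²/3.6 = 0.2424 years.

t ≈ 0.242 years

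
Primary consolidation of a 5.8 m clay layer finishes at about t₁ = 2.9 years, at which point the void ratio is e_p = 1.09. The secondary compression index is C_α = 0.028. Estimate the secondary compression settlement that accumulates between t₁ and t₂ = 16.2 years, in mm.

S_s ≈ 58.1 mm

Secondary compression: S_s = C_α·H/(1+e_p)·log₁₀(t₂/t₁)
S_s = 0.028×5.8/(1+1.09)×log₁₀(16.2/2.9)
    = 0.0777 × 0.7471 = 0.05805 m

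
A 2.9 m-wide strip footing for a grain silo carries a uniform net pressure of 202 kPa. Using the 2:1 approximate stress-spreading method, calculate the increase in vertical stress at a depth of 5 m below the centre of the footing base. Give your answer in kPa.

Δσ_z ≈ 74.2 kPa

By the 2:1 method the load spreads at 1 horizontal : 2 vertical, so at depth z the loaded area has grown by z in each plan dimension:
Δσ = qB/(B+z) = 202×2.9/(2.9+5) = 74.152 kPa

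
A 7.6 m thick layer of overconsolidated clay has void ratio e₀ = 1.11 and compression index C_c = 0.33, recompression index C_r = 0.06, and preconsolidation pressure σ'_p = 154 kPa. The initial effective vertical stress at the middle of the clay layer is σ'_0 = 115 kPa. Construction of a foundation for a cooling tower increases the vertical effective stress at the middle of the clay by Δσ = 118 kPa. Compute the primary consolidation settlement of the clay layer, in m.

S_c ≈ 0.241 m

Final effective stress: σ'_f = 115 + 118 = 233 kPa.
σ'_f = 233 > σ'_p = 154 kPa, so the stress path crosses the preconsolidation pressure — recompression up to σ'_p, then virgin compression beyond:
S_c = H/(1+e₀)·[C_r·log₁₀(σ'_p/σ'_0) + C_c·log₁₀(σ'_f/σ'_p)]
    = 7.6/2.11 × [0.06×log₁₀(154/115) + 0.33×log₁₀(233/154)]
    = 3.6019 × [0.0076094 + 0.059346] = 0.2412 m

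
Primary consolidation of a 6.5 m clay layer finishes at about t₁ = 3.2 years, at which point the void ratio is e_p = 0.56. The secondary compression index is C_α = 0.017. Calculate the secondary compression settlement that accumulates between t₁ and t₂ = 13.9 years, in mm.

Secondary compression: S_s = C_α·H/(1+e_p)·log₁₀(t₂/t₁)
S_s = 0.017×6.5/(1+0.56)×log₁₀(13.9/3.2)
    = 0.07083 × 0.6379 = 0.04518 m

S_s ≈ 45.2 mm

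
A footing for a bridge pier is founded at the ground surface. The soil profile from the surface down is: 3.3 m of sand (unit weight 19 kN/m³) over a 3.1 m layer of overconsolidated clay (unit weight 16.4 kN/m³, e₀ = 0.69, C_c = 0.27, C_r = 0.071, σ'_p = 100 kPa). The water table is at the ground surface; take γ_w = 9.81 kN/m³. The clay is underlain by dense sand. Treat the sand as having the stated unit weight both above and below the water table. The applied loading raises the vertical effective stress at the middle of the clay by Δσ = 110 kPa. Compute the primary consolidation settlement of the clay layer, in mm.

S_c ≈ 139 mm

Mid-depth of clay below the ground surface: z = 3.3 + 3.1/2 = 4.85 m.
Total vertical stress at mid-clay: σ_v = 19×3.3 + 16.4×1.55 = 88.12 kPa.
Pore pressure: u = 9.81×(4.85 − 0) = 47.578 kPa.
Initial effective stress: σ'_0 = σ_v − u = 88.12 − 47.578 = 40.542 kPa.
Final effective stress: σ'_f = 40.542 + 110 = 150.54 kPa.
σ'_f = 150.54 > σ'_p = 100 kPa, so the stress path crosses the preconsolidation pressure — recompression up to σ'_p, then virgin compression beyond:
S_c = H/(1+e₀)·[C_r·log₁₀(σ'_p/σ'_0) + C_c·log₁₀(σ'_f/σ'_p)]
    = 3.1/1.69 × [0.071×log₁₀(100/40.542) + 0.27×log₁₀(150.54/100)]
    = 1.8343 × [0.027839 + 0.047966] = 0.139 m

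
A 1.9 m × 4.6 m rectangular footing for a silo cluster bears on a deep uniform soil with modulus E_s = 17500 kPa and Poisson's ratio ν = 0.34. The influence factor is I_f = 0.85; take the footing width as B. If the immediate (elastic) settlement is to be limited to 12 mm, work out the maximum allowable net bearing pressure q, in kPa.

S_e = q·B·(1−ν²)/E_s · I_f  ⇒  q = S_e·E_s / (B·(1−ν²)·I_f).
q = 0.012 × 17500 / (1.9 × 0.8844 × 0.85) = 147 kPa

q ≈ 147 kPa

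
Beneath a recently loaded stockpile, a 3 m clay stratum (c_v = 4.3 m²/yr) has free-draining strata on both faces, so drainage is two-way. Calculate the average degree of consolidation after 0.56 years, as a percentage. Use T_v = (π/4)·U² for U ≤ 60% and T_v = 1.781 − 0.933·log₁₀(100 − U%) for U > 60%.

Drainage path length: H_d = H/2 = 1.5 m (double drainage).
T_v = c_v·t/H_d² = 4.3×0.56/1.5² = 1.0702.
T_v = 1.0702 corresponds to the U > 60% branch:
U = 1 − 10^((1.781 − T_v)/0.933)/100 = 0.9422

U ≈ 94.2 %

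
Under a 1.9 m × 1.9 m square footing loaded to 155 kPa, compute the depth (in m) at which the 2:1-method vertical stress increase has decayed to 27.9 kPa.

2:1 spreading — at depth z the loaded area has grown by z in each plan dimension:
qB²/(B+z)² = Δσ_z ⇒ z = B(√(q/Δσ_z) − 1) = 1.9×(√(155/27.9) − 1) = 2.578 m

z ≈ 2.58 m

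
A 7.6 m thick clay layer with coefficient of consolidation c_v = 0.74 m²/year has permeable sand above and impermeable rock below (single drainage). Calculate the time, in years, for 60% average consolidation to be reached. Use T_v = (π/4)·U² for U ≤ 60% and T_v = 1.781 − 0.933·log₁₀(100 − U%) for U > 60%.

t ≈ 22.1 years

Drainage path length: H_d = H = 7.6 m (single drainage).
U ≤ 60%: T_v = (π/4)·U² = (π/4)×0.6² = 0.28274.
t = T_v·H_d²/c_v = 0.28274×7.6²/0.74 = 22.07 years.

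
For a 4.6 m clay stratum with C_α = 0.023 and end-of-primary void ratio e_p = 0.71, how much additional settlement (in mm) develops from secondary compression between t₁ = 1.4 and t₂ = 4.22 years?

S_s ≈ 29.6 mm

Secondary compression: S_s = C_α·H/(1+e_p)·log₁₀(t₂/t₁)
S_s = 0.023×4.6/(1+0.71)×log₁₀(4.22/1.4)
    = 0.06187 × 0.4792 = 0.02965 m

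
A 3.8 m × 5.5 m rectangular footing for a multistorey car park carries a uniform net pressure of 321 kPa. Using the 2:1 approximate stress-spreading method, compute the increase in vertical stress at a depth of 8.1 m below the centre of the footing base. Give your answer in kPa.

By the 2:1 method the load spreads at 1 horizontal : 2 vertical, so at depth z the loaded area has grown by z in each plan dimension:
Δσ = qBL/((B+z)(L+z)) = 321×3.8×5.5/((3.8+8.1)(5.5+8.1)) = 41.454 kPa

Δσ_z ≈ 41.5 kPa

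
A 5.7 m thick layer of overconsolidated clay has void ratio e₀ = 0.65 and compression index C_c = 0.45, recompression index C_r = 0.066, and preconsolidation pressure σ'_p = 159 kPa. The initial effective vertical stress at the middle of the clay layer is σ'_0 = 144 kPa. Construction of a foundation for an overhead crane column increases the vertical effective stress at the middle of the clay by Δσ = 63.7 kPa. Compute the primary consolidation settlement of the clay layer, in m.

Final effective stress: σ'_f = 144 + 63.7 = 207.7 kPa.
σ'_f = 207.7 > σ'_p = 159 kPa, so the stress path crosses the preconsolidation pressure — recompression up to σ'_p, then virgin compression beyond:
S_c = H/(1+e₀)·[C_r·log₁₀(σ'_p/σ'_0) + C_c·log₁₀(σ'_f/σ'_p)]
    = 5.7/1.65 × [0.066×log₁₀(159/144) + 0.45×log₁₀(207.7/159)]
    = 3.4545 × [0.0028403 + 0.052218] = 0.1902 m

S_c ≈ 0.19 m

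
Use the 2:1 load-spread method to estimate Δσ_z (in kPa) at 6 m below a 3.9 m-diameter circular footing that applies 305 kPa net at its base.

By the 2:1 method the load spreads at 1 horizontal : 2 vertical, so at depth z the loaded area has grown by z in each plan dimension:
Δσ ≈ qD²/(D+z)² = 305×3.9²/(3.9+6)² = 47.332 kPa

Δσ_z ≈ 47.3 kPa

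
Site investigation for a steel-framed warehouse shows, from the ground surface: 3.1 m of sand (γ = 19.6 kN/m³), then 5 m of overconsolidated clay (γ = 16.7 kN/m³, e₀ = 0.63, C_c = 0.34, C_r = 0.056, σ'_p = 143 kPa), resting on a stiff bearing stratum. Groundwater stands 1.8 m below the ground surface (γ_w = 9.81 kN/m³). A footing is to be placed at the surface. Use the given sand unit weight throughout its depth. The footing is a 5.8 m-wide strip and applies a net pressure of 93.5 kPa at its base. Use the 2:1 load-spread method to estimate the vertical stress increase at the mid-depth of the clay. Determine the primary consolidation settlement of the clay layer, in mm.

Mid-depth of clay below the ground surface: z = 3.1 + 5/2 = 5.6 m.
Total vertical stress at mid-clay: σ_v = 19.6×3.1 + 16.7×2.5 = 102.51 kPa.
Pore pressure: u = 9.81×(5.6 − 1.8) = 37.278 kPa.
Initial effective stress: σ'_0 = σ_v − u = 102.51 − 37.278 = 65.232 kPa.
Stress increase at mid-clay by the 2:1 spreading method:
Δσ = qB/(B+z) = 93.5×5.8/(5.8+5.6) = 47.57 kPa
Final effective stress: σ'_f = 65.232 + 47.57 = 112.8 kPa.
σ'_f = 112.8 ≤ σ'_p = 143 kPa, so the clay remains overconsolidated and only the recompression index applies:
S_c = C_r·H/(1+e₀)·log₁₀(σ'_f/σ'_0) = 0.056×5/1.63×log₁₀(112.8/65.232)
    = 0.17178 × 0.23785 = 0.04086 m

S_c ≈ 40.9 mm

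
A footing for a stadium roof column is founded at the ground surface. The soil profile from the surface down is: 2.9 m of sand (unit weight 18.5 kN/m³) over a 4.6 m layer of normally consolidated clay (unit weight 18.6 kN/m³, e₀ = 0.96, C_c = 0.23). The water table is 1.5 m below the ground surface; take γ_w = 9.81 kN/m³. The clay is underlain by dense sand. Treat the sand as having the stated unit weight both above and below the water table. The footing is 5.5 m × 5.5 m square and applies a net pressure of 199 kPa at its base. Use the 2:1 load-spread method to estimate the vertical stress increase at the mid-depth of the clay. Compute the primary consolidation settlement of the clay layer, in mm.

Mid-depth of clay below the ground surface: z = 2.9 + 4.6/2 = 5.2 m.
Total vertical stress at mid-clay: σ_v = 18.5×2.9 + 18.6×2.3 = 96.43 kPa.
Pore pressure: u = 9.81×(5.2 − 1.5) = 36.297 kPa.
Initial effective stress: σ'_0 = σ_v − u = 96.43 − 36.297 = 60.133 kPa.
Stress increase at mid-clay by the 2:1 spreading method:
Δσ = qBL/((B+z)(L+z)) = 199×5.5×5.5/((5.5+5.2)(5.5+5.2)) = 52.579 kPa
Final effective stress: σ'_f = σ'_0 + Δσ = 60.133 + 52.579 = 112.71 kPa.
Normally consolidated clay, so the full stress increment lies on the virgin compression line:
S_c = C_c·H/(1+e₀)·log₁₀(σ'_f/σ'_0) = 0.23×4.6/(1+0.96)×log₁₀(112.71/60.133)
    = 0.5398 × 0.27285 = 0.1473 m

S_c ≈ 147 mm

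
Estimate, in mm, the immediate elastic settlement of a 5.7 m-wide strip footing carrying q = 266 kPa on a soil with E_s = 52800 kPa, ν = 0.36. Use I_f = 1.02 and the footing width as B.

Immediate (elastic) settlement: S_e = q·B·(1−ν²)/E_s · I_f.
S_e = 266 × 5.7 × (1 − 0.36²) / 52800 × 1.02
    = 266 × 5.7 × 0.8704 / 52800 × 1.02
    = 0.02549 m = 25.49 mm

S_e ≈ 25.5 mm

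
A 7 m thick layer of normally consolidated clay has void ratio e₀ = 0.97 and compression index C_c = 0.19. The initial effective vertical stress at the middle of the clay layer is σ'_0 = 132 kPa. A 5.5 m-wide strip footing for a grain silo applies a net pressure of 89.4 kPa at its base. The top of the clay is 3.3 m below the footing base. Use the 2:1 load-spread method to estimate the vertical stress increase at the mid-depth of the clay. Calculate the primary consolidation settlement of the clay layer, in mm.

Mid-depth of clay below the footing base: z = 3.3 + 7/2 = 6.8 m.
Stress increase at mid-clay by the 2:1 spreading method:
Δσ = qB/(B+z) = 89.4×5.5/(5.5+6.8) = 39.976 kPa
Final effective stress: σ'_f = σ'_0 + Δσ = 132 + 39.976 = 171.98 kPa.
Normally consolidated clay, so the full stress increment lies on the virgin compression line:
S_c = C_c·H/(1+e₀)·log₁₀(σ'_f/σ'_0) = 0.19×7/(1+0.97)×log₁₀(171.98/132)
    = 0.67513 × 0.1149 = 0.07757 m

S_c ≈ 77.6 mm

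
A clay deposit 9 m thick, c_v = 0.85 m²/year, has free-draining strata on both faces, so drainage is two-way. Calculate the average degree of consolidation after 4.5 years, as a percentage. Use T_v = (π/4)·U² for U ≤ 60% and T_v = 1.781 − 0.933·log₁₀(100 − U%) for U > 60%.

Drainage path length: H_d = H/2 = 4.5 m (double drainage).
T_v = c_v·t/H_d² = 0.85×4.5/4.5² = 0.18889.
T_v = 0.18889 corresponds to the U ≤ 60% branch:
U = √(4T_v/π) = 0.4904

U ≈ 49 %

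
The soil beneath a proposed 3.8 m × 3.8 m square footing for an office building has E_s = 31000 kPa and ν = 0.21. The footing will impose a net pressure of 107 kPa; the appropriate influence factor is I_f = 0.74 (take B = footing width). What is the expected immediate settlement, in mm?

S_e ≈ 9.28 mm

Immediate (elastic) settlement: S_e = q·B·(1−ν²)/E_s · I_f.
S_e = 107 × 3.8 × (1 − 0.21²) / 31000 × 0.74
    = 107 × 3.8 × 0.9559 / 31000 × 0.74
    = 0.009278 m = 9.278 mm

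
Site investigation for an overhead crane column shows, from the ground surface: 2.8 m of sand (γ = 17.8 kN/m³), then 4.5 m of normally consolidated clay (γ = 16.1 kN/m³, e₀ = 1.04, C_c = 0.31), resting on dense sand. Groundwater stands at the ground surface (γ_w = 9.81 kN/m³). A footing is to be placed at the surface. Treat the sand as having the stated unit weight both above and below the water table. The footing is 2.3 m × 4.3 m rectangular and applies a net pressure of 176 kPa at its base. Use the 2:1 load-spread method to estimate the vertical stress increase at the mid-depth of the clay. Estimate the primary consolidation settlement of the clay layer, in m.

Mid-depth of clay below the ground surface: z = 2.8 + 4.5/2 = 5.05 m.
Total vertical stress at mid-clay: σ_v = 17.8×2.8 + 16.1×2.25 = 86.065 kPa.
Pore pressure: u = 9.81×(5.05 − 0) = 49.541 kPa.
Initial effective stress: σ'_0 = σ_v − u = 86.065 − 49.541 = 36.524 kPa.
Stress increase at mid-clay by the 2:1 spreading method:
Δσ = qBL/((B+z)(L+z)) = 176×2.3×4.3/((2.3+5.05)(4.3+5.05)) = 25.329 kPa
Final effective stress: σ'_f = σ'_0 + Δσ = 36.524 + 25.329 = 61.853 kPa.
Normally consolidated clay, so the full stress increment lies on the virgin compression line:
S_c = C_c·H/(1+e₀)·log₁₀(σ'_f/σ'_0) = 0.31×4.5/(1+1.04)×log₁₀(61.853/36.524)
    = 0.68382 × 0.22878 = 0.1564 m

S_c ≈ 0.156 m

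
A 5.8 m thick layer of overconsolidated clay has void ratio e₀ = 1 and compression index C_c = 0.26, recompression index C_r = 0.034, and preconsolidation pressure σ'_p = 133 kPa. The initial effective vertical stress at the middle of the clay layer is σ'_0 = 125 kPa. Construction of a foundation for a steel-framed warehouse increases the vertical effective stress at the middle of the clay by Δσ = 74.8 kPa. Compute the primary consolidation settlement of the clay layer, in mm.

Final effective stress: σ'_f = 125 + 74.8 = 199.8 kPa.
σ'_f = 199.8 > σ'_p = 133 kPa, so the stress path crosses the preconsolidation pressure — recompression up to σ'_p, then virgin compression beyond:
S_c = H/(1+e₀)·[C_r·log₁₀(σ'_p/σ'_0) + C_c·log₁₀(σ'_f/σ'_p)]
    = 5.8/2 × [0.034×log₁₀(133/125) + 0.26×log₁₀(199.8/133)]
    = 2.9 × [0.00091602 + 0.045953] = 0.1359 m

S_c ≈ 136 mm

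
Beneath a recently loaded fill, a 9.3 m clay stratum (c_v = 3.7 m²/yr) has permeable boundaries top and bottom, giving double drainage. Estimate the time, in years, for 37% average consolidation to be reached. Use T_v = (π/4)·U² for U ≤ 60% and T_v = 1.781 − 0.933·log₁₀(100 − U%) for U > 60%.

Drainage path length: H_d = H/2 = 4.65 m (double drainage).
U ≤ 60%: T_v = (π/4)·U² = (π/4)×0.37² = 0.10752.
t = T_v·H_d²/c_v = 0.10752×4.65²/3.7 = 0.6283 years.

t ≈ 0.628 years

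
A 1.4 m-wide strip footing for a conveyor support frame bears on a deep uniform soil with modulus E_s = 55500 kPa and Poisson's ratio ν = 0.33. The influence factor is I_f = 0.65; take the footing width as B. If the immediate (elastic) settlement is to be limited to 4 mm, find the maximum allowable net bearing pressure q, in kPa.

S_e = q·B·(1−ν²)/E_s · I_f  ⇒  q = S_e·E_s / (B·(1−ν²)·I_f).
q = 0.004 × 55500 / (1.4 × 0.8911 × 0.65) = 273.8 kPa

q ≈ 274 kPa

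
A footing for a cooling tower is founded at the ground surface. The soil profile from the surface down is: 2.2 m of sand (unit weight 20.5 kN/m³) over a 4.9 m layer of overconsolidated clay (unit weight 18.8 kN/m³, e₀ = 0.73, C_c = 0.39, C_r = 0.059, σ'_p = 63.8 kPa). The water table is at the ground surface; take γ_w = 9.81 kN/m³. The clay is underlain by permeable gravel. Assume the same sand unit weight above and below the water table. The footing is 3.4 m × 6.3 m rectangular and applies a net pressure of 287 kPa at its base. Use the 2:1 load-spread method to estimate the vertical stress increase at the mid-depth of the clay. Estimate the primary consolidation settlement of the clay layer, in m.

S_c ≈ 0.308 m

Mid-depth of clay below the ground surface: z = 2.2 + 4.9/2 = 4.65 m.
Total vertical stress at mid-clay: σ_v = 20.5×2.2 + 18.8×2.45 = 91.16 kPa.
Pore pressure: u = 9.81×(4.65 − 0) = 45.617 kPa.
Initial effective stress: σ'_0 = σ_v − u = 91.16 − 45.617 = 45.543 kPa.
Stress increase at mid-clay by the 2:1 spreading method:
Δσ = qBL/((B+z)(L+z)) = 287×3.4×6.3/((3.4+4.65)(6.3+4.65)) = 69.742 kPa
Final effective stress: σ'_f = 45.543 + 69.742 = 115.28 kPa.
σ'_f = 115.28 > σ'_p = 63.8 kPa, so the stress path crosses the preconsolidation pressure — recompression up to σ'_p, then virgin compression beyond:
S_c = H/(1+e₀)·[C_r·log₁₀(σ'_p/σ'_0) + C_c·log₁₀(σ'_f/σ'_p)]
    = 4.9/1.73 × [0.059×log₁₀(63.8/45.543) + 0.39×log₁₀(115.28/63.8)]
    = 2.8324 × [0.0086375 + 0.1002] = 0.3083 m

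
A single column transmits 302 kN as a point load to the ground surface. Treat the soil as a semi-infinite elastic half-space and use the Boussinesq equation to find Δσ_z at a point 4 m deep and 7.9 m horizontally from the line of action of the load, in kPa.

Boussinesq vertical stress below a point load on an elastic half-space:
Δσ_z = 3P/(2πz²) · [1 + (r/z)²]^(−5/2)
r/z = 7.9/4 = 1.975; [1+(r/z)²]^(−5/2) = 0.018809.
Δσ_z = 3×302/(2π×4²) × 0.018809 = 9.0121 × 0.018809 = 0.1695 kPa

Δσ_z ≈ 0.17 kPa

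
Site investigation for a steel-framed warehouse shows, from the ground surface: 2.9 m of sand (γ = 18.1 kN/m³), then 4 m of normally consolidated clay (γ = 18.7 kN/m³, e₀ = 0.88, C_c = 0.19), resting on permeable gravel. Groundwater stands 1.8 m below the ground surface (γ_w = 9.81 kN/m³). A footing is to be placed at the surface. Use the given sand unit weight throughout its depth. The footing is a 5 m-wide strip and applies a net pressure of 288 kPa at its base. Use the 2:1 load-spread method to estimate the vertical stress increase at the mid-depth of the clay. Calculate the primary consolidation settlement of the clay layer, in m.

Mid-depth of clay below the ground surface: z = 2.9 + 4/2 = 4.9 m.
Total vertical stress at mid-clay: σ_v = 18.1×2.9 + 18.7×2 = 89.89 kPa.
Pore pressure: u = 9.81×(4.9 − 1.8) = 30.411 kPa.
Initial effective stress: σ'_0 = σ_v − u = 89.89 − 30.411 = 59.479 kPa.
Stress increase at mid-clay by the 2:1 spreading method:
Δσ = qB/(B+z) = 288×5/(5+4.9) = 145.45 kPa
Final effective stress: σ'_f = σ'_0 + Δσ = 59.479 + 145.45 = 204.93 kPa.
Normally consolidated clay, so the full stress increment lies on the virgin compression line:
S_c = C_c·H/(1+e₀)·log₁₀(σ'_f/σ'_0) = 0.19×4/(1+0.88)×log₁₀(204.93/59.479)
    = 0.40426 × 0.53724 = 0.2172 m

S_c ≈ 0.217 m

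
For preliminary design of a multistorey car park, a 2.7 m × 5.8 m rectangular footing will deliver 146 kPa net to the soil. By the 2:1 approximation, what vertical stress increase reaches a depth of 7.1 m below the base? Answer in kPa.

By the 2:1 method the load spreads at 1 horizontal : 2 vertical, so at depth z the loaded area has grown by z in each plan dimension:
Δσ = qBL/((B+z)(L+z)) = 146×2.7×5.8/((2.7+7.1)(5.8+7.1)) = 18.085 kPa

Δσ_z ≈ 18.1 kPa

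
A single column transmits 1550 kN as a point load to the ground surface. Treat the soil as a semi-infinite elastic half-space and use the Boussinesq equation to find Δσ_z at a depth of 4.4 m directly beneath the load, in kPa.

Boussinesq vertical stress below a point load on an elastic half-space:
Δσ_z = 3P/(2πz²) · [1 + (r/z)²]^(−5/2)
r/z = 0/4.4 = 0; [1+(r/z)²]^(−5/2) = 1.
Δσ_z = 3×1550/(2π×4.4²) × 1 = 38.227 × 1 = 38.23 kPa

Δσ_z ≈ 38.2 kPa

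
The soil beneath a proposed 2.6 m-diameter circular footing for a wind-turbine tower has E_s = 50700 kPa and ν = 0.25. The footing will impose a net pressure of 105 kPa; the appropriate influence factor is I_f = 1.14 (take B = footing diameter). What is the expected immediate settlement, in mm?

Immediate (elastic) settlement: S_e = q·B·(1−ν²)/E_s · I_f.
S_e = 105 × 2.6 × (1 − 0.25²) / 50700 × 1.14
    = 105 × 2.6 × 0.9375 / 50700 × 1.14
    = 0.005755 m = 5.755 mm

S_e ≈ 5.75 mm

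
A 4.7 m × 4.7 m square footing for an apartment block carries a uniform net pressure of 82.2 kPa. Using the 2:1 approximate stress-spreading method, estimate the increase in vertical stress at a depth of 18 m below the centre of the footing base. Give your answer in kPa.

Δσ_z ≈ 3.52 kPa

By the 2:1 method the load spreads at 1 horizontal : 2 vertical, so at depth z the loaded area has grown by z in each plan dimension:
Δσ = qBL/((B+z)(L+z)) = 82.2×4.7×4.7/((4.7+18)(4.7+18)) = 3.5238 kPa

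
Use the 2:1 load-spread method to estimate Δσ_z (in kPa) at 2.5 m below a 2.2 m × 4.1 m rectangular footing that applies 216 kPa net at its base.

By the 2:1 method the load spreads at 1 horizontal : 2 vertical, so at depth z the loaded area has grown by z in each plan dimension:
Δσ = qBL/((B+z)(L+z)) = 216×2.2×4.1/((2.2+2.5)(4.1+2.5)) = 62.809 kPa

Δσ_z ≈ 62.8 kPa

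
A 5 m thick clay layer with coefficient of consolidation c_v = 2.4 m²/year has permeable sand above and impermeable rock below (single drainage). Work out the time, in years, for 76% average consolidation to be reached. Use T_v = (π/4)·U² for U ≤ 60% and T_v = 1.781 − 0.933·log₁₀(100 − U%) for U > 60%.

Drainage path length: H_d = H = 5 m (single drainage).
U > 60%: T_v = 1.781 − 0.933·log₁₀(100 − 76) = 0.49326.
t = T_v·H_d²/c_v = 0.49326×5²/2.4 = 5.138 years.

t ≈ 5.14 years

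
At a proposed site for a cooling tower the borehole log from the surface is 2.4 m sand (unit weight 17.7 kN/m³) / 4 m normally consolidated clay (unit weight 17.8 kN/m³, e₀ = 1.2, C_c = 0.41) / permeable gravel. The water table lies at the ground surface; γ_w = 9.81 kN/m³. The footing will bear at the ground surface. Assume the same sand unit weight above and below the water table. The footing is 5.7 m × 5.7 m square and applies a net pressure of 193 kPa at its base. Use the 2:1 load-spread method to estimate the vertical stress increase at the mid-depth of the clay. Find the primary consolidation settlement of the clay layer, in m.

S_c ≈ 0.329 m

Mid-depth of clay below the ground surface: z = 2.4 + 4/2 = 4.4 m.
Total vertical stress at mid-clay: σ_v = 17.7×2.4 + 17.8×2 = 78.08 kPa.
Pore pressure: u = 9.81×(4.4 − 0) = 43.164 kPa.
Initial effective stress: σ'_0 = σ_v − u = 78.08 − 43.164 = 34.916 kPa.
Stress increase at mid-clay by the 2:1 spreading method:
Δσ = qBL/((B+z)(L+z)) = 193×5.7×5.7/((5.7+4.4)(5.7+4.4)) = 61.47 kPa
Final effective stress: σ'_f = σ'_0 + Δσ = 34.916 + 61.47 = 96.386 kPa.
Normally consolidated clay, so the full stress increment lies on the virgin compression line:
S_c = C_c·H/(1+e₀)·log₁₀(σ'_f/σ'_0) = 0.41×4/(1+1.2)×log₁₀(96.386/34.916)
    = 0.74545 × 0.44099 = 0.3287 m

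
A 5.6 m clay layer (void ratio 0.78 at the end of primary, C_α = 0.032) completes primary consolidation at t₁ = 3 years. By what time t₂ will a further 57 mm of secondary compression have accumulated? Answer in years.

t₂ ≈ 11 years

S_s = C_α·H/(1+e_p)·log₁₀(t₂/t₁) ⇒ log₁₀(t₂/t₁) = S_s·(1+e_p)/(C_α·H).
log₁₀(t₂/t₁) = 0.057 × (1+0.78) / (0.032×5.6) = 0.5662
t₂ = t₁ × 10^0.5662 = 3 × 3.683 = 11.05 years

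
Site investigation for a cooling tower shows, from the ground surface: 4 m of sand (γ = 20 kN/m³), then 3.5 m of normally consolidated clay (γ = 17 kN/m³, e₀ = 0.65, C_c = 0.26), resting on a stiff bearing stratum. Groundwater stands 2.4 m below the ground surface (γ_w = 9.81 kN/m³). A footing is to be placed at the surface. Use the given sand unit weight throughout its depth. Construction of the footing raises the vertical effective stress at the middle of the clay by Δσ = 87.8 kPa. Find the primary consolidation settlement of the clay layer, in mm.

S_c ≈ 182 mm

Mid-depth of clay below the ground surface: z = 4 + 3.5/2 = 5.75 m.
Total vertical stress at mid-clay: σ_v = 20×4 + 17×1.75 = 109.75 kPa.
Pore pressure: u = 9.81×(5.75 − 2.4) = 32.864 kPa.
Initial effective stress: σ'_0 = σ_v − u = 109.75 − 32.864 = 76.886 kPa.
Final effective stress: σ'_f = σ'_0 + Δσ = 76.886 + 87.8 = 164.69 kPa.
Normally consolidated clay, so the full stress increment lies on the virgin compression line:
S_c = C_c·H/(1+e₀)·log₁₀(σ'_f/σ'_0) = 0.26×3.5/(1+0.65)×log₁₀(164.69/76.886)
    = 0.55152 × 0.33082 = 0.1825 m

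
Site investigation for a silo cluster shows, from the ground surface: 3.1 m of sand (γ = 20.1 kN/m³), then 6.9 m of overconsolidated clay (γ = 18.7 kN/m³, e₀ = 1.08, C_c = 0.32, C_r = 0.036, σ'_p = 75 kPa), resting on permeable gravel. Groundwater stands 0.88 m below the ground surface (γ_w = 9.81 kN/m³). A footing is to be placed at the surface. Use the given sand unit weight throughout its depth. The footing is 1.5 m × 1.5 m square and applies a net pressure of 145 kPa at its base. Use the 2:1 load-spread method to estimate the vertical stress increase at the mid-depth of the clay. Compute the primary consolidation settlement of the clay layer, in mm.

Mid-depth of clay below the ground surface: z = 3.1 + 6.9/2 = 6.55 m.
Total vertical stress at mid-clay: σ_v = 20.1×3.1 + 18.7×3.45 = 126.83 kPa.
Pore pressure: u = 9.81×(6.55 − 0.88) = 55.623 kPa.
Initial effective stress: σ'_0 = σ_v − u = 126.83 − 55.623 = 71.207 kPa.
Stress increase at mid-clay by the 2:1 spreading method:
Δσ = qBL/((B+z)(L+z)) = 145×1.5×1.5/((1.5+6.55)(1.5+6.55)) = 5.0345 kPa
Final effective stress: σ'_f = 71.207 + 5.0345 = 76.241 kPa.
σ'_f = 76.241 > σ'_p = 75 kPa, so the stress path crosses the preconsolidation pressure — recompression up to σ'_p, then virgin compression beyond:
S_c = H/(1+e₀)·[C_r·log₁₀(σ'_p/σ'_0) + C_c·log₁₀(σ'_f/σ'_p)]
    = 6.9/2.08 × [0.036×log₁₀(75/71.207) + 0.32×log₁₀(76.241/75)]
    = 3.3173 × [0.00081139 + 0.0022807] = 0.01026 m

S_c ≈ 10.3 mm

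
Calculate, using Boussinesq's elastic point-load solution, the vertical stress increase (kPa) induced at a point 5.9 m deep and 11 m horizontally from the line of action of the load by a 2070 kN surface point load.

Boussinesq vertical stress below a point load on an elastic half-space:
Δσ_z = 3P/(2πz²) · [1 + (r/z)²]^(−5/2)
r/z = 11/5.9 = 1.8644; [1+(r/z)²]^(−5/2) = 0.023592.
Δσ_z = 3×2070/(2π×5.9²) × 0.023592 = 28.393 × 0.023592 = 0.6698 kPa

Δσ_z ≈ 0.67 kPa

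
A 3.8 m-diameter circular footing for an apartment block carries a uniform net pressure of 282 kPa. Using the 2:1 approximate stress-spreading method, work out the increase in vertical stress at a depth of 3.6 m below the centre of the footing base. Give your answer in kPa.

By the 2:1 method the load spreads at 1 horizontal : 2 vertical, so at depth z the loaded area has grown by z in each plan dimension:
Δσ ≈ qD²/(D+z)² = 282×3.8²/(3.8+3.6)² = 74.362 kPa

Δσ_z ≈ 74.4 kPa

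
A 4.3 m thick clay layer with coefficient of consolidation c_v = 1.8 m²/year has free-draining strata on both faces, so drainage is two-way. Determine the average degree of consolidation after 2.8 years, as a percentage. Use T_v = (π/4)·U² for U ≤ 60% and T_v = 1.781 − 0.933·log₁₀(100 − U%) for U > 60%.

U ≈ 94.5 %

Drainage path length: H_d = H/2 = 2.15 m (double drainage).
T_v = c_v·t/H_d² = 1.8×2.8/2.15² = 1.0903.
T_v = 1.0903 corresponds to the U > 60% branch:
U = 1 − 10^((1.781 − T_v)/0.933)/100 = 0.945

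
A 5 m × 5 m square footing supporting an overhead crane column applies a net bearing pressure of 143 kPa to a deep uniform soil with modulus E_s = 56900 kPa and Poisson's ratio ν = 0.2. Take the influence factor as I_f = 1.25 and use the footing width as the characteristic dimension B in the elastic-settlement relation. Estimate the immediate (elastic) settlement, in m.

Immediate (elastic) settlement: S_e = q·B·(1−ν²)/E_s · I_f.
S_e = 143 × 5 × (1 − 0.2²) / 56900 × 1.25
    = 143 × 5 × 0.96 / 56900 × 1.25
    = 0.01508 m

S_e ≈ 0.0151 m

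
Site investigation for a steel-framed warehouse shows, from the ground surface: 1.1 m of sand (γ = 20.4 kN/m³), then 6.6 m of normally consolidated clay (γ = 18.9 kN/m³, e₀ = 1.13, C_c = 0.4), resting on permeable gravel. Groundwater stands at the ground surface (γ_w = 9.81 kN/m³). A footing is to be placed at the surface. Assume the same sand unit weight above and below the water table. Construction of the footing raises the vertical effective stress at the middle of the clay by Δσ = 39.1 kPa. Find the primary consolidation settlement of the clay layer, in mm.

S_c ≈ 356 mm

Mid-depth of clay below the ground surface: z = 1.1 + 6.6/2 = 4.4 m.
Total vertical stress at mid-clay: σ_v = 20.4×1.1 + 18.9×3.3 = 84.81 kPa.
Pore pressure: u = 9.81×(4.4 − 0) = 43.164 kPa.
Initial effective stress: σ'_0 = σ_v − u = 84.81 − 43.164 = 41.646 kPa.
Final effective stress: σ'_f = σ'_0 + Δσ = 41.646 + 39.1 = 80.746 kPa.
Normally consolidated clay, so the full stress increment lies on the virgin compression line:
S_c = C_c·H/(1+e₀)·log₁₀(σ'_f/σ'_0) = 0.4×6.6/(1+1.13)×log₁₀(80.746/41.646)
    = 1.2394 × 0.28755 = 0.3564 m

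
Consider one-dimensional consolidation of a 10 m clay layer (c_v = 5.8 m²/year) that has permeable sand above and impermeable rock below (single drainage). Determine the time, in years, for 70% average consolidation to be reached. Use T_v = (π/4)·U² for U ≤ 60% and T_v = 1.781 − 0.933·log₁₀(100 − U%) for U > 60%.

Drainage path length: H_d = H = 10 m (single drainage).
U > 60%: T_v = 1.781 − 0.933·log₁₀(100 − 70) = 0.40285.
t = T_v·H_d²/c_v = 0.40285×10²/5.8 = 6.946 years.

t ≈ 6.95 years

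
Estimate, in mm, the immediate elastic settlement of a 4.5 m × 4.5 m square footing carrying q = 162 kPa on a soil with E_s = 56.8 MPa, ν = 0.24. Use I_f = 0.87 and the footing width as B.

S_e ≈ 10.5 mm

Immediate (elastic) settlement: S_e = q·B·(1−ν²)/E_s · I_f.
E_s = 56.8 MPa = 56800 kPa.
S_e = 162 × 4.5 × (1 − 0.24²) / 56800 × 0.87
    = 162 × 4.5 × 0.9424 / 56800 × 0.87
    = 0.01052 m = 10.52 mm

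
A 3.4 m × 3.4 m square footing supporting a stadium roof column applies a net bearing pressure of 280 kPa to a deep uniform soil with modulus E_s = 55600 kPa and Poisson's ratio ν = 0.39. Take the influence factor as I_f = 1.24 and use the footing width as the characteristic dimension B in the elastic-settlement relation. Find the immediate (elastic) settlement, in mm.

S_e ≈ 18 mm

Immediate (elastic) settlement: S_e = q·B·(1−ν²)/E_s · I_f.
S_e = 280 × 3.4 × (1 − 0.39²) / 55600 × 1.24
    = 280 × 3.4 × 0.8479 / 55600 × 1.24
    = 0.018 m = 18 mm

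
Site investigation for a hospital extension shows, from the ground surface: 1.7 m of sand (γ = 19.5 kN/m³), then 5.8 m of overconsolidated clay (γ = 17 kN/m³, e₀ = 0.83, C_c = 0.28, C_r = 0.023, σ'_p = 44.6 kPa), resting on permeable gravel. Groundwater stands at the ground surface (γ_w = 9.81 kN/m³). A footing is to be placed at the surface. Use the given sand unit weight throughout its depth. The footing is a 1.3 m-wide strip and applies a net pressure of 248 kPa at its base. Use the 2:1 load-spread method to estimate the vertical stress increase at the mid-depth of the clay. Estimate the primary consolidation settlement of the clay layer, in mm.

S_c ≈ 285 mm

Mid-depth of clay below the ground surface: z = 1.7 + 5.8/2 = 4.6 m.
Total vertical stress at mid-clay: σ_v = 19.5×1.7 + 17×2.9 = 82.45 kPa.
Pore pressure: u = 9.81×(4.6 − 0) = 45.126 kPa.
Initial effective stress: σ'_0 = σ_v − u = 82.45 − 45.126 = 37.324 kPa.
Stress increase at mid-clay by the 2:1 spreading method:
Δσ = qB/(B+z) = 248×1.3/(1.3+4.6) = 54.644 kPa
Final effective stress: σ'_f = 37.324 + 54.644 = 91.968 kPa.
σ'_f = 91.968 > σ'_p = 44.6 kPa, so the stress path crosses the preconsolidation pressure — recompression up to σ'_p, then virgin compression beyond:
S_c = H/(1+e₀)·[C_r·log₁₀(σ'_p/σ'_0) + C_c·log₁₀(σ'_f/σ'_p)]
    = 5.8/1.83 × [0.023×log₁₀(44.6/37.324) + 0.28×log₁₀(91.968/44.6)]
    = 3.1694 × [0.001779 + 0.088005] = 0.2846 m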